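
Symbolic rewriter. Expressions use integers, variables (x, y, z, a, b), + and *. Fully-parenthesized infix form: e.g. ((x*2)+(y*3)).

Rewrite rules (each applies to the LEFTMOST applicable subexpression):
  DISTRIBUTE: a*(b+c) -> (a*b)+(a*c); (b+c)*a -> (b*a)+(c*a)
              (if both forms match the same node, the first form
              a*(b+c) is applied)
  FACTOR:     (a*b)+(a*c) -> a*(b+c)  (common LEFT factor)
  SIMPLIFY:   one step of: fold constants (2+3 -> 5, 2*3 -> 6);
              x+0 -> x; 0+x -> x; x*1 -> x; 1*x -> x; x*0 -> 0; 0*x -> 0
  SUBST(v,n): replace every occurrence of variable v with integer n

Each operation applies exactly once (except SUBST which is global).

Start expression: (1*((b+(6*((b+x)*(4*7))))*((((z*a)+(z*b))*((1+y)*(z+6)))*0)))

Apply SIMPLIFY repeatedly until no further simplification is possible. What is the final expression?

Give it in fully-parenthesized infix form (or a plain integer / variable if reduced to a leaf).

Start: (1*((b+(6*((b+x)*(4*7))))*((((z*a)+(z*b))*((1+y)*(z+6)))*0)))
Step 1: at root: (1*((b+(6*((b+x)*(4*7))))*((((z*a)+(z*b))*((1+y)*(z+6)))*0))) -> ((b+(6*((b+x)*(4*7))))*((((z*a)+(z*b))*((1+y)*(z+6)))*0)); overall: (1*((b+(6*((b+x)*(4*7))))*((((z*a)+(z*b))*((1+y)*(z+6)))*0))) -> ((b+(6*((b+x)*(4*7))))*((((z*a)+(z*b))*((1+y)*(z+6)))*0))
Step 2: at LRRR: (4*7) -> 28; overall: ((b+(6*((b+x)*(4*7))))*((((z*a)+(z*b))*((1+y)*(z+6)))*0)) -> ((b+(6*((b+x)*28)))*((((z*a)+(z*b))*((1+y)*(z+6)))*0))
Step 3: at R: ((((z*a)+(z*b))*((1+y)*(z+6)))*0) -> 0; overall: ((b+(6*((b+x)*28)))*((((z*a)+(z*b))*((1+y)*(z+6)))*0)) -> ((b+(6*((b+x)*28)))*0)
Step 4: at root: ((b+(6*((b+x)*28)))*0) -> 0; overall: ((b+(6*((b+x)*28)))*0) -> 0
Fixed point: 0

Answer: 0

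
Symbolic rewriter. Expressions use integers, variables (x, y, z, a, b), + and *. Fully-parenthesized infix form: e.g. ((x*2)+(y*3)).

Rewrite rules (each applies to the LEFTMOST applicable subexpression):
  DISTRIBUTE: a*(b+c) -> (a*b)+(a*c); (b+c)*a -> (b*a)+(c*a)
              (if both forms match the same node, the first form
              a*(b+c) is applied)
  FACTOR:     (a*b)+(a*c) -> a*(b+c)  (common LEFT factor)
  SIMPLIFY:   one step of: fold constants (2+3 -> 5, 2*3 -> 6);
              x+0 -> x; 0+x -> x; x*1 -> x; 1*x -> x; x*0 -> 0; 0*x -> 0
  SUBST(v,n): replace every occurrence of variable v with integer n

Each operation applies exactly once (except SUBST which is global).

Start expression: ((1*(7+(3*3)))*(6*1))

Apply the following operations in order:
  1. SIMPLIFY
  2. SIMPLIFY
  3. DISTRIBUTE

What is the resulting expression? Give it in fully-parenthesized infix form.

Answer: ((7*(6*1))+(9*(6*1)))

Derivation:
Start: ((1*(7+(3*3)))*(6*1))
Apply SIMPLIFY at L (target: (1*(7+(3*3)))): ((1*(7+(3*3)))*(6*1)) -> ((7+(3*3))*(6*1))
Apply SIMPLIFY at LR (target: (3*3)): ((7+(3*3))*(6*1)) -> ((7+9)*(6*1))
Apply DISTRIBUTE at root (target: ((7+9)*(6*1))): ((7+9)*(6*1)) -> ((7*(6*1))+(9*(6*1)))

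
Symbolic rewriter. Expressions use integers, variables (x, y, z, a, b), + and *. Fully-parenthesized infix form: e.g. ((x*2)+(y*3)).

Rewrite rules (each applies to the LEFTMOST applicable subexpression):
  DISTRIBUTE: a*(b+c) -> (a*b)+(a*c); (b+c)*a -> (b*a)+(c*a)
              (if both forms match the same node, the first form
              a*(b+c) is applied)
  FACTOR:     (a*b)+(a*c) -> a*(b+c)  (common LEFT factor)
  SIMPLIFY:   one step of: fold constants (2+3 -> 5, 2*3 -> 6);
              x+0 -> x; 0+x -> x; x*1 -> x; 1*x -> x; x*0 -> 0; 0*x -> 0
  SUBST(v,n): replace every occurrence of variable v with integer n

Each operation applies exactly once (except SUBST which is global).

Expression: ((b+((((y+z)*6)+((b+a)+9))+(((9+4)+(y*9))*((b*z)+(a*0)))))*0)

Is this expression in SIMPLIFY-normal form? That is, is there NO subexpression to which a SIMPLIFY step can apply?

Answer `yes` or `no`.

Answer: no

Derivation:
Expression: ((b+((((y+z)*6)+((b+a)+9))+(((9+4)+(y*9))*((b*z)+(a*0)))))*0)
Scanning for simplifiable subexpressions (pre-order)...
  at root: ((b+((((y+z)*6)+((b+a)+9))+(((9+4)+(y*9))*((b*z)+(a*0)))))*0) (SIMPLIFIABLE)
  at L: (b+((((y+z)*6)+((b+a)+9))+(((9+4)+(y*9))*((b*z)+(a*0))))) (not simplifiable)
  at LR: ((((y+z)*6)+((b+a)+9))+(((9+4)+(y*9))*((b*z)+(a*0)))) (not simplifiable)
  at LRL: (((y+z)*6)+((b+a)+9)) (not simplifiable)
  at LRLL: ((y+z)*6) (not simplifiable)
  at LRLLL: (y+z) (not simplifiable)
  at LRLR: ((b+a)+9) (not simplifiable)
  at LRLRL: (b+a) (not simplifiable)
  at LRR: (((9+4)+(y*9))*((b*z)+(a*0))) (not simplifiable)
  at LRRL: ((9+4)+(y*9)) (not simplifiable)
  at LRRLL: (9+4) (SIMPLIFIABLE)
  at LRRLR: (y*9) (not simplifiable)
  at LRRR: ((b*z)+(a*0)) (not simplifiable)
  at LRRRL: (b*z) (not simplifiable)
  at LRRRR: (a*0) (SIMPLIFIABLE)
Found simplifiable subexpr at path root: ((b+((((y+z)*6)+((b+a)+9))+(((9+4)+(y*9))*((b*z)+(a*0)))))*0)
One SIMPLIFY step would give: 0
-> NOT in normal form.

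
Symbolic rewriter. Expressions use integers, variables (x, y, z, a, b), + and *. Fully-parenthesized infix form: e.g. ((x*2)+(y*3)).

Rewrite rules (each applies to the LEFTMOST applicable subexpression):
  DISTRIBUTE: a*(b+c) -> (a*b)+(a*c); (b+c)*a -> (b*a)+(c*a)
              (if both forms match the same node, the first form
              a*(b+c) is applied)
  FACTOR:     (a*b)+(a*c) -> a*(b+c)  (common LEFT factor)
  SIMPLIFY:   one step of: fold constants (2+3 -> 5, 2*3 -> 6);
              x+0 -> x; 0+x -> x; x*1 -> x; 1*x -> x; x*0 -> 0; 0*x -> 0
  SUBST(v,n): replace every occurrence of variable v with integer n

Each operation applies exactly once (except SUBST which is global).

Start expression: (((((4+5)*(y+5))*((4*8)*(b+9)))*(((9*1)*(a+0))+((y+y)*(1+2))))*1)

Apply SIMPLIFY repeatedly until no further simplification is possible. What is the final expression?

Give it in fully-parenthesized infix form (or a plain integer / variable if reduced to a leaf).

Answer: (((9*(y+5))*(32*(b+9)))*((9*a)+((y+y)*3)))

Derivation:
Start: (((((4+5)*(y+5))*((4*8)*(b+9)))*(((9*1)*(a+0))+((y+y)*(1+2))))*1)
Step 1: at root: (((((4+5)*(y+5))*((4*8)*(b+9)))*(((9*1)*(a+0))+((y+y)*(1+2))))*1) -> ((((4+5)*(y+5))*((4*8)*(b+9)))*(((9*1)*(a+0))+((y+y)*(1+2)))); overall: (((((4+5)*(y+5))*((4*8)*(b+9)))*(((9*1)*(a+0))+((y+y)*(1+2))))*1) -> ((((4+5)*(y+5))*((4*8)*(b+9)))*(((9*1)*(a+0))+((y+y)*(1+2))))
Step 2: at LLL: (4+5) -> 9; overall: ((((4+5)*(y+5))*((4*8)*(b+9)))*(((9*1)*(a+0))+((y+y)*(1+2)))) -> (((9*(y+5))*((4*8)*(b+9)))*(((9*1)*(a+0))+((y+y)*(1+2))))
Step 3: at LRL: (4*8) -> 32; overall: (((9*(y+5))*((4*8)*(b+9)))*(((9*1)*(a+0))+((y+y)*(1+2)))) -> (((9*(y+5))*(32*(b+9)))*(((9*1)*(a+0))+((y+y)*(1+2))))
Step 4: at RLL: (9*1) -> 9; overall: (((9*(y+5))*(32*(b+9)))*(((9*1)*(a+0))+((y+y)*(1+2)))) -> (((9*(y+5))*(32*(b+9)))*((9*(a+0))+((y+y)*(1+2))))
Step 5: at RLR: (a+0) -> a; overall: (((9*(y+5))*(32*(b+9)))*((9*(a+0))+((y+y)*(1+2)))) -> (((9*(y+5))*(32*(b+9)))*((9*a)+((y+y)*(1+2))))
Step 6: at RRR: (1+2) -> 3; overall: (((9*(y+5))*(32*(b+9)))*((9*a)+((y+y)*(1+2)))) -> (((9*(y+5))*(32*(b+9)))*((9*a)+((y+y)*3)))
Fixed point: (((9*(y+5))*(32*(b+9)))*((9*a)+((y+y)*3)))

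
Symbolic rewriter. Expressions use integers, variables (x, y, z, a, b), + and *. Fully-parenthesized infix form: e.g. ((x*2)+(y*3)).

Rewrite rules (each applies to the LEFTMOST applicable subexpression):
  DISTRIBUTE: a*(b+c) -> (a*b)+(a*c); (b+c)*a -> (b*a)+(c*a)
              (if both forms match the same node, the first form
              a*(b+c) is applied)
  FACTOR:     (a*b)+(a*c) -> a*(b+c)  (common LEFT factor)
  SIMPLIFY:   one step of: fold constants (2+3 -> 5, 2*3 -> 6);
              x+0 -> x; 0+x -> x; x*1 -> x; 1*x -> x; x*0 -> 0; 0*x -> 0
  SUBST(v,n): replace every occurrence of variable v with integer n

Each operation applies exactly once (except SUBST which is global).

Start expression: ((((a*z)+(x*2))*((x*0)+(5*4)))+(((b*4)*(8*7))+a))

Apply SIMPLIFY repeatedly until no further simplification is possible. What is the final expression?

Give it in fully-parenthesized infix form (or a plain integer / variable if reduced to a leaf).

Answer: ((((a*z)+(x*2))*20)+(((b*4)*56)+a))

Derivation:
Start: ((((a*z)+(x*2))*((x*0)+(5*4)))+(((b*4)*(8*7))+a))
Step 1: at LRL: (x*0) -> 0; overall: ((((a*z)+(x*2))*((x*0)+(5*4)))+(((b*4)*(8*7))+a)) -> ((((a*z)+(x*2))*(0+(5*4)))+(((b*4)*(8*7))+a))
Step 2: at LR: (0+(5*4)) -> (5*4); overall: ((((a*z)+(x*2))*(0+(5*4)))+(((b*4)*(8*7))+a)) -> ((((a*z)+(x*2))*(5*4))+(((b*4)*(8*7))+a))
Step 3: at LR: (5*4) -> 20; overall: ((((a*z)+(x*2))*(5*4))+(((b*4)*(8*7))+a)) -> ((((a*z)+(x*2))*20)+(((b*4)*(8*7))+a))
Step 4: at RLR: (8*7) -> 56; overall: ((((a*z)+(x*2))*20)+(((b*4)*(8*7))+a)) -> ((((a*z)+(x*2))*20)+(((b*4)*56)+a))
Fixed point: ((((a*z)+(x*2))*20)+(((b*4)*56)+a))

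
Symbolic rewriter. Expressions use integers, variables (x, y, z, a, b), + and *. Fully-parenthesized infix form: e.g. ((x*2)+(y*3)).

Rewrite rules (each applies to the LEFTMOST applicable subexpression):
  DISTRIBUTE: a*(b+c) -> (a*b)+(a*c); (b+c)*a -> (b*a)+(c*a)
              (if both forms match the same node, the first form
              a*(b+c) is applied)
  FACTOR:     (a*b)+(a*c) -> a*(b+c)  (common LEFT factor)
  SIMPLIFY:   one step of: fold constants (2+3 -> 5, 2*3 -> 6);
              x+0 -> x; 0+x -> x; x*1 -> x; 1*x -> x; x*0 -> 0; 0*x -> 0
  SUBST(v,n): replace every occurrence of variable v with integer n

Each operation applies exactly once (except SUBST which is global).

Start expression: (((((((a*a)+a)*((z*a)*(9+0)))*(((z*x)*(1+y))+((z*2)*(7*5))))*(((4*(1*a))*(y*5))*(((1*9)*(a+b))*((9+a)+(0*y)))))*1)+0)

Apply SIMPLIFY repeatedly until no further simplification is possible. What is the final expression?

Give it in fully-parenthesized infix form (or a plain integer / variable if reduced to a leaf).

Start: (((((((a*a)+a)*((z*a)*(9+0)))*(((z*x)*(1+y))+((z*2)*(7*5))))*(((4*(1*a))*(y*5))*(((1*9)*(a+b))*((9+a)+(0*y)))))*1)+0)
Step 1: at root: (((((((a*a)+a)*((z*a)*(9+0)))*(((z*x)*(1+y))+((z*2)*(7*5))))*(((4*(1*a))*(y*5))*(((1*9)*(a+b))*((9+a)+(0*y)))))*1)+0) -> ((((((a*a)+a)*((z*a)*(9+0)))*(((z*x)*(1+y))+((z*2)*(7*5))))*(((4*(1*a))*(y*5))*(((1*9)*(a+b))*((9+a)+(0*y)))))*1); overall: (((((((a*a)+a)*((z*a)*(9+0)))*(((z*x)*(1+y))+((z*2)*(7*5))))*(((4*(1*a))*(y*5))*(((1*9)*(a+b))*((9+a)+(0*y)))))*1)+0) -> ((((((a*a)+a)*((z*a)*(9+0)))*(((z*x)*(1+y))+((z*2)*(7*5))))*(((4*(1*a))*(y*5))*(((1*9)*(a+b))*((9+a)+(0*y)))))*1)
Step 2: at root: ((((((a*a)+a)*((z*a)*(9+0)))*(((z*x)*(1+y))+((z*2)*(7*5))))*(((4*(1*a))*(y*5))*(((1*9)*(a+b))*((9+a)+(0*y)))))*1) -> (((((a*a)+a)*((z*a)*(9+0)))*(((z*x)*(1+y))+((z*2)*(7*5))))*(((4*(1*a))*(y*5))*(((1*9)*(a+b))*((9+a)+(0*y))))); overall: ((((((a*a)+a)*((z*a)*(9+0)))*(((z*x)*(1+y))+((z*2)*(7*5))))*(((4*(1*a))*(y*5))*(((1*9)*(a+b))*((9+a)+(0*y)))))*1) -> (((((a*a)+a)*((z*a)*(9+0)))*(((z*x)*(1+y))+((z*2)*(7*5))))*(((4*(1*a))*(y*5))*(((1*9)*(a+b))*((9+a)+(0*y)))))
Step 3: at LLRR: (9+0) -> 9; overall: (((((a*a)+a)*((z*a)*(9+0)))*(((z*x)*(1+y))+((z*2)*(7*5))))*(((4*(1*a))*(y*5))*(((1*9)*(a+b))*((9+a)+(0*y))))) -> (((((a*a)+a)*((z*a)*9))*(((z*x)*(1+y))+((z*2)*(7*5))))*(((4*(1*a))*(y*5))*(((1*9)*(a+b))*((9+a)+(0*y)))))
Step 4: at LRRR: (7*5) -> 35; overall: (((((a*a)+a)*((z*a)*9))*(((z*x)*(1+y))+((z*2)*(7*5))))*(((4*(1*a))*(y*5))*(((1*9)*(a+b))*((9+a)+(0*y))))) -> (((((a*a)+a)*((z*a)*9))*(((z*x)*(1+y))+((z*2)*35)))*(((4*(1*a))*(y*5))*(((1*9)*(a+b))*((9+a)+(0*y)))))
Step 5: at RLLR: (1*a) -> a; overall: (((((a*a)+a)*((z*a)*9))*(((z*x)*(1+y))+((z*2)*35)))*(((4*(1*a))*(y*5))*(((1*9)*(a+b))*((9+a)+(0*y))))) -> (((((a*a)+a)*((z*a)*9))*(((z*x)*(1+y))+((z*2)*35)))*(((4*a)*(y*5))*(((1*9)*(a+b))*((9+a)+(0*y)))))
Step 6: at RRLL: (1*9) -> 9; overall: (((((a*a)+a)*((z*a)*9))*(((z*x)*(1+y))+((z*2)*35)))*(((4*a)*(y*5))*(((1*9)*(a+b))*((9+a)+(0*y))))) -> (((((a*a)+a)*((z*a)*9))*(((z*x)*(1+y))+((z*2)*35)))*(((4*a)*(y*5))*((9*(a+b))*((9+a)+(0*y)))))
Step 7: at RRRR: (0*y) -> 0; overall: (((((a*a)+a)*((z*a)*9))*(((z*x)*(1+y))+((z*2)*35)))*(((4*a)*(y*5))*((9*(a+b))*((9+a)+(0*y))))) -> (((((a*a)+a)*((z*a)*9))*(((z*x)*(1+y))+((z*2)*35)))*(((4*a)*(y*5))*((9*(a+b))*((9+a)+0))))
Step 8: at RRR: ((9+a)+0) -> (9+a); overall: (((((a*a)+a)*((z*a)*9))*(((z*x)*(1+y))+((z*2)*35)))*(((4*a)*(y*5))*((9*(a+b))*((9+a)+0)))) -> (((((a*a)+a)*((z*a)*9))*(((z*x)*(1+y))+((z*2)*35)))*(((4*a)*(y*5))*((9*(a+b))*(9+a))))
Fixed point: (((((a*a)+a)*((z*a)*9))*(((z*x)*(1+y))+((z*2)*35)))*(((4*a)*(y*5))*((9*(a+b))*(9+a))))

Answer: (((((a*a)+a)*((z*a)*9))*(((z*x)*(1+y))+((z*2)*35)))*(((4*a)*(y*5))*((9*(a+b))*(9+a))))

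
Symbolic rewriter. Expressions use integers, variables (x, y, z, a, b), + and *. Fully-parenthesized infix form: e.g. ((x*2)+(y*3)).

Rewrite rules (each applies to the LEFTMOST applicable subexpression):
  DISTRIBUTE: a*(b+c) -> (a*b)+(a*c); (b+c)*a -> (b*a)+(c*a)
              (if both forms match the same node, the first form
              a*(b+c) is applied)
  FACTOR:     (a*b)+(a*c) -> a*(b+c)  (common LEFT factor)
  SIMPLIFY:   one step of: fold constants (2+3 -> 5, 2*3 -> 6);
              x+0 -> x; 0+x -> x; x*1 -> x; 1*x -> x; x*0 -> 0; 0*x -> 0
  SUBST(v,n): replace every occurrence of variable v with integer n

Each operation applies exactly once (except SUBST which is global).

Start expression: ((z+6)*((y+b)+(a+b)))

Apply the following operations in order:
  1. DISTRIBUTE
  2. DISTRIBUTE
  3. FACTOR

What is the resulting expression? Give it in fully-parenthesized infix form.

Start: ((z+6)*((y+b)+(a+b)))
Apply DISTRIBUTE at root (target: ((z+6)*((y+b)+(a+b)))): ((z+6)*((y+b)+(a+b))) -> (((z+6)*(y+b))+((z+6)*(a+b)))
Apply DISTRIBUTE at L (target: ((z+6)*(y+b))): (((z+6)*(y+b))+((z+6)*(a+b))) -> ((((z+6)*y)+((z+6)*b))+((z+6)*(a+b)))
Apply FACTOR at L (target: (((z+6)*y)+((z+6)*b))): ((((z+6)*y)+((z+6)*b))+((z+6)*(a+b))) -> (((z+6)*(y+b))+((z+6)*(a+b)))

Answer: (((z+6)*(y+b))+((z+6)*(a+b)))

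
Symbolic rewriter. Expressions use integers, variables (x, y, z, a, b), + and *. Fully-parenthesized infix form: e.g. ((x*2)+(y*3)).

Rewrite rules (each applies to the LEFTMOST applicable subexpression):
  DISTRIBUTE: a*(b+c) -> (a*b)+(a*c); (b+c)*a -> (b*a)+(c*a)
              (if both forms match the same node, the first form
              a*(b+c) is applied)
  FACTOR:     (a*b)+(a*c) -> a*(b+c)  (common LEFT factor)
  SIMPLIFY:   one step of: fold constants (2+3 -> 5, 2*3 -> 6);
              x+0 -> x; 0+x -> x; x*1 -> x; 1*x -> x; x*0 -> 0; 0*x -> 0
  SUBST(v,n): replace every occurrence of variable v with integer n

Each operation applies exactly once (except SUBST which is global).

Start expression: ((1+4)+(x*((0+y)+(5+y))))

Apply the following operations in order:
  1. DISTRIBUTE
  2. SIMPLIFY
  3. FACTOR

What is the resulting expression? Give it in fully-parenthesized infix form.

Start: ((1+4)+(x*((0+y)+(5+y))))
Apply DISTRIBUTE at R (target: (x*((0+y)+(5+y)))): ((1+4)+(x*((0+y)+(5+y)))) -> ((1+4)+((x*(0+y))+(x*(5+y))))
Apply SIMPLIFY at L (target: (1+4)): ((1+4)+((x*(0+y))+(x*(5+y)))) -> (5+((x*(0+y))+(x*(5+y))))
Apply FACTOR at R (target: ((x*(0+y))+(x*(5+y)))): (5+((x*(0+y))+(x*(5+y)))) -> (5+(x*((0+y)+(5+y))))

Answer: (5+(x*((0+y)+(5+y))))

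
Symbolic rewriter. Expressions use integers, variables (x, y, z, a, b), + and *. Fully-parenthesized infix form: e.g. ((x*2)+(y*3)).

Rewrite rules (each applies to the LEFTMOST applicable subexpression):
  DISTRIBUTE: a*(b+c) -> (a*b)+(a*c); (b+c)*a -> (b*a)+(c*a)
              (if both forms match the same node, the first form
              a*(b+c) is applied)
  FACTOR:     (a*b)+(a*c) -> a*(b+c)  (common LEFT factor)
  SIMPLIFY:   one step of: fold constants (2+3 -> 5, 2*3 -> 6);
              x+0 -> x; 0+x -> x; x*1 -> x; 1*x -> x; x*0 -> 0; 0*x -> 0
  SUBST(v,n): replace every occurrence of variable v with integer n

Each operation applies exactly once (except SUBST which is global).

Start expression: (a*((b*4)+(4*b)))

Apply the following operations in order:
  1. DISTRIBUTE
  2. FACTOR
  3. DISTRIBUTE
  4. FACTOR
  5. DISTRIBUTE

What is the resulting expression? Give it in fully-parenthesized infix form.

Answer: ((a*(b*4))+(a*(4*b)))

Derivation:
Start: (a*((b*4)+(4*b)))
Apply DISTRIBUTE at root (target: (a*((b*4)+(4*b)))): (a*((b*4)+(4*b))) -> ((a*(b*4))+(a*(4*b)))
Apply FACTOR at root (target: ((a*(b*4))+(a*(4*b)))): ((a*(b*4))+(a*(4*b))) -> (a*((b*4)+(4*b)))
Apply DISTRIBUTE at root (target: (a*((b*4)+(4*b)))): (a*((b*4)+(4*b))) -> ((a*(b*4))+(a*(4*b)))
Apply FACTOR at root (target: ((a*(b*4))+(a*(4*b)))): ((a*(b*4))+(a*(4*b))) -> (a*((b*4)+(4*b)))
Apply DISTRIBUTE at root (target: (a*((b*4)+(4*b)))): (a*((b*4)+(4*b))) -> ((a*(b*4))+(a*(4*b)))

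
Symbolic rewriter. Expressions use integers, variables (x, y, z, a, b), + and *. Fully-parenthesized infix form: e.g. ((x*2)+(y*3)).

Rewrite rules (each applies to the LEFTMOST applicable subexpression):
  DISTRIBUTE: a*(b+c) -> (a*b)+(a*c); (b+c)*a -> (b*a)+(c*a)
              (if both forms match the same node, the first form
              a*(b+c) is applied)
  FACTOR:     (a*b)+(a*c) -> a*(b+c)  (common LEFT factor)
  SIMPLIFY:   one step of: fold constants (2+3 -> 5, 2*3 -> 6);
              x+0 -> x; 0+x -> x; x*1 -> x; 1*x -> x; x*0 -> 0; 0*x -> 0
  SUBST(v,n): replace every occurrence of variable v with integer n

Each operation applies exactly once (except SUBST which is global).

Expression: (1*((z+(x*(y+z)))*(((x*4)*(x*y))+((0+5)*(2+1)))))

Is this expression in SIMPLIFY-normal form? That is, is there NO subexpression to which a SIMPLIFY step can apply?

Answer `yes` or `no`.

Expression: (1*((z+(x*(y+z)))*(((x*4)*(x*y))+((0+5)*(2+1)))))
Scanning for simplifiable subexpressions (pre-order)...
  at root: (1*((z+(x*(y+z)))*(((x*4)*(x*y))+((0+5)*(2+1))))) (SIMPLIFIABLE)
  at R: ((z+(x*(y+z)))*(((x*4)*(x*y))+((0+5)*(2+1)))) (not simplifiable)
  at RL: (z+(x*(y+z))) (not simplifiable)
  at RLR: (x*(y+z)) (not simplifiable)
  at RLRR: (y+z) (not simplifiable)
  at RR: (((x*4)*(x*y))+((0+5)*(2+1))) (not simplifiable)
  at RRL: ((x*4)*(x*y)) (not simplifiable)
  at RRLL: (x*4) (not simplifiable)
  at RRLR: (x*y) (not simplifiable)
  at RRR: ((0+5)*(2+1)) (not simplifiable)
  at RRRL: (0+5) (SIMPLIFIABLE)
  at RRRR: (2+1) (SIMPLIFIABLE)
Found simplifiable subexpr at path root: (1*((z+(x*(y+z)))*(((x*4)*(x*y))+((0+5)*(2+1)))))
One SIMPLIFY step would give: ((z+(x*(y+z)))*(((x*4)*(x*y))+((0+5)*(2+1))))
-> NOT in normal form.

Answer: no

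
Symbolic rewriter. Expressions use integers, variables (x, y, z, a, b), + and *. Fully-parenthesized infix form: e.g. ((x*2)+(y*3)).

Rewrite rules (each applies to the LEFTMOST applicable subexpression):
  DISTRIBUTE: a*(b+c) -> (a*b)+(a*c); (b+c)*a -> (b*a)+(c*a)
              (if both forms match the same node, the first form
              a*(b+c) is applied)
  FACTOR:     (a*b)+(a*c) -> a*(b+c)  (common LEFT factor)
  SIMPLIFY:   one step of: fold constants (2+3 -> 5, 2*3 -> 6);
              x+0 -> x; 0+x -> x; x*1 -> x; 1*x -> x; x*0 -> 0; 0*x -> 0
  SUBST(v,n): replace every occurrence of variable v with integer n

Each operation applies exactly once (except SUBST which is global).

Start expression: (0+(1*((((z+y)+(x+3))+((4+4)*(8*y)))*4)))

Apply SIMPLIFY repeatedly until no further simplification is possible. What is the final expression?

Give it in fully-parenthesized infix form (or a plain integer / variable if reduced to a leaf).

Start: (0+(1*((((z+y)+(x+3))+((4+4)*(8*y)))*4)))
Step 1: at root: (0+(1*((((z+y)+(x+3))+((4+4)*(8*y)))*4))) -> (1*((((z+y)+(x+3))+((4+4)*(8*y)))*4)); overall: (0+(1*((((z+y)+(x+3))+((4+4)*(8*y)))*4))) -> (1*((((z+y)+(x+3))+((4+4)*(8*y)))*4))
Step 2: at root: (1*((((z+y)+(x+3))+((4+4)*(8*y)))*4)) -> ((((z+y)+(x+3))+((4+4)*(8*y)))*4); overall: (1*((((z+y)+(x+3))+((4+4)*(8*y)))*4)) -> ((((z+y)+(x+3))+((4+4)*(8*y)))*4)
Step 3: at LRL: (4+4) -> 8; overall: ((((z+y)+(x+3))+((4+4)*(8*y)))*4) -> ((((z+y)+(x+3))+(8*(8*y)))*4)
Fixed point: ((((z+y)+(x+3))+(8*(8*y)))*4)

Answer: ((((z+y)+(x+3))+(8*(8*y)))*4)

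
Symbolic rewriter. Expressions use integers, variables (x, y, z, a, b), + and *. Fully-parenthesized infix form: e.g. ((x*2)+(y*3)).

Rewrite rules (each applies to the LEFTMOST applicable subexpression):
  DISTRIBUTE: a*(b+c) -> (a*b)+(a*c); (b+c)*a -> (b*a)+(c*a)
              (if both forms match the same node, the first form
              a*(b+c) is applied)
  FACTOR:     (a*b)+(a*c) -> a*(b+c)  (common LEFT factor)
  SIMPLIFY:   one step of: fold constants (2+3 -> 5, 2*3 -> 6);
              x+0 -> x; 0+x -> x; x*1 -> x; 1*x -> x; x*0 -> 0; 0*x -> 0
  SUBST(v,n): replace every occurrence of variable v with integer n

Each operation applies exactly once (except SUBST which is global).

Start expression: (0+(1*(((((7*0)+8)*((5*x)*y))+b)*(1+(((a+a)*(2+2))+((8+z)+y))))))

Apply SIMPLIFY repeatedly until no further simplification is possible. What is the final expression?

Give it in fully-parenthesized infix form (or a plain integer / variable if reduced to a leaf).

Start: (0+(1*(((((7*0)+8)*((5*x)*y))+b)*(1+(((a+a)*(2+2))+((8+z)+y))))))
Step 1: at root: (0+(1*(((((7*0)+8)*((5*x)*y))+b)*(1+(((a+a)*(2+2))+((8+z)+y)))))) -> (1*(((((7*0)+8)*((5*x)*y))+b)*(1+(((a+a)*(2+2))+((8+z)+y))))); overall: (0+(1*(((((7*0)+8)*((5*x)*y))+b)*(1+(((a+a)*(2+2))+((8+z)+y)))))) -> (1*(((((7*0)+8)*((5*x)*y))+b)*(1+(((a+a)*(2+2))+((8+z)+y)))))
Step 2: at root: (1*(((((7*0)+8)*((5*x)*y))+b)*(1+(((a+a)*(2+2))+((8+z)+y))))) -> (((((7*0)+8)*((5*x)*y))+b)*(1+(((a+a)*(2+2))+((8+z)+y)))); overall: (1*(((((7*0)+8)*((5*x)*y))+b)*(1+(((a+a)*(2+2))+((8+z)+y))))) -> (((((7*0)+8)*((5*x)*y))+b)*(1+(((a+a)*(2+2))+((8+z)+y))))
Step 3: at LLLL: (7*0) -> 0; overall: (((((7*0)+8)*((5*x)*y))+b)*(1+(((a+a)*(2+2))+((8+z)+y)))) -> ((((0+8)*((5*x)*y))+b)*(1+(((a+a)*(2+2))+((8+z)+y))))
Step 4: at LLL: (0+8) -> 8; overall: ((((0+8)*((5*x)*y))+b)*(1+(((a+a)*(2+2))+((8+z)+y)))) -> (((8*((5*x)*y))+b)*(1+(((a+a)*(2+2))+((8+z)+y))))
Step 5: at RRLR: (2+2) -> 4; overall: (((8*((5*x)*y))+b)*(1+(((a+a)*(2+2))+((8+z)+y)))) -> (((8*((5*x)*y))+b)*(1+(((a+a)*4)+((8+z)+y))))
Fixed point: (((8*((5*x)*y))+b)*(1+(((a+a)*4)+((8+z)+y))))

Answer: (((8*((5*x)*y))+b)*(1+(((a+a)*4)+((8+z)+y))))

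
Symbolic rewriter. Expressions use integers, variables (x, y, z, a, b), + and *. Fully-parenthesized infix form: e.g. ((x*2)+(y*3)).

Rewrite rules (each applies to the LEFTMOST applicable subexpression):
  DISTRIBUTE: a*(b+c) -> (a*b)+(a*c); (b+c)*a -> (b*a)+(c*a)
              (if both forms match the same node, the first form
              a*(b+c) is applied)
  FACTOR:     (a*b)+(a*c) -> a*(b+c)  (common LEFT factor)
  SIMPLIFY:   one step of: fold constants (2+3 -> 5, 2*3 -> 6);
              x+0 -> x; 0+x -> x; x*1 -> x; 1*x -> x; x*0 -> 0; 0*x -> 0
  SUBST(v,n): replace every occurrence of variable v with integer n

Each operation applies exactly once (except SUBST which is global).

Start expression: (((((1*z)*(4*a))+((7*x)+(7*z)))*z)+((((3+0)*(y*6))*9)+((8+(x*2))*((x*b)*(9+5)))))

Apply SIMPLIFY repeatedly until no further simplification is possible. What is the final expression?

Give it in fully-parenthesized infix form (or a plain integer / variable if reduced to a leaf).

Answer: ((((z*(4*a))+((7*x)+(7*z)))*z)+(((3*(y*6))*9)+((8+(x*2))*((x*b)*14))))

Derivation:
Start: (((((1*z)*(4*a))+((7*x)+(7*z)))*z)+((((3+0)*(y*6))*9)+((8+(x*2))*((x*b)*(9+5)))))
Step 1: at LLLL: (1*z) -> z; overall: (((((1*z)*(4*a))+((7*x)+(7*z)))*z)+((((3+0)*(y*6))*9)+((8+(x*2))*((x*b)*(9+5))))) -> ((((z*(4*a))+((7*x)+(7*z)))*z)+((((3+0)*(y*6))*9)+((8+(x*2))*((x*b)*(9+5)))))
Step 2: at RLLL: (3+0) -> 3; overall: ((((z*(4*a))+((7*x)+(7*z)))*z)+((((3+0)*(y*6))*9)+((8+(x*2))*((x*b)*(9+5))))) -> ((((z*(4*a))+((7*x)+(7*z)))*z)+(((3*(y*6))*9)+((8+(x*2))*((x*b)*(9+5)))))
Step 3: at RRRR: (9+5) -> 14; overall: ((((z*(4*a))+((7*x)+(7*z)))*z)+(((3*(y*6))*9)+((8+(x*2))*((x*b)*(9+5))))) -> ((((z*(4*a))+((7*x)+(7*z)))*z)+(((3*(y*6))*9)+((8+(x*2))*((x*b)*14))))
Fixed point: ((((z*(4*a))+((7*x)+(7*z)))*z)+(((3*(y*6))*9)+((8+(x*2))*((x*b)*14))))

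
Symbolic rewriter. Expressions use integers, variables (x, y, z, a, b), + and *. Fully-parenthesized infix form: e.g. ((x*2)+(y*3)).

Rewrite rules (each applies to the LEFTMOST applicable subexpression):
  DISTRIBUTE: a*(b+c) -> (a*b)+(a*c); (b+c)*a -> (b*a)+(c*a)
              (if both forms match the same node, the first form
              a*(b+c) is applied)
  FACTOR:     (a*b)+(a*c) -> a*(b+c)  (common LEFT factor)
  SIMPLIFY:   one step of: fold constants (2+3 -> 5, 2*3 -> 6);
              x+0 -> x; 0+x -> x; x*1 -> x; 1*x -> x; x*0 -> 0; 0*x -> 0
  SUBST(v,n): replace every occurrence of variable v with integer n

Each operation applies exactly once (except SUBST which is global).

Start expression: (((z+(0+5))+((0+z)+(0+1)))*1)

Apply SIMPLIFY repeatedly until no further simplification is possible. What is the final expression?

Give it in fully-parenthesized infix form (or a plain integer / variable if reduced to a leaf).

Start: (((z+(0+5))+((0+z)+(0+1)))*1)
Step 1: at root: (((z+(0+5))+((0+z)+(0+1)))*1) -> ((z+(0+5))+((0+z)+(0+1))); overall: (((z+(0+5))+((0+z)+(0+1)))*1) -> ((z+(0+5))+((0+z)+(0+1)))
Step 2: at LR: (0+5) -> 5; overall: ((z+(0+5))+((0+z)+(0+1))) -> ((z+5)+((0+z)+(0+1)))
Step 3: at RL: (0+z) -> z; overall: ((z+5)+((0+z)+(0+1))) -> ((z+5)+(z+(0+1)))
Step 4: at RR: (0+1) -> 1; overall: ((z+5)+(z+(0+1))) -> ((z+5)+(z+1))
Fixed point: ((z+5)+(z+1))

Answer: ((z+5)+(z+1))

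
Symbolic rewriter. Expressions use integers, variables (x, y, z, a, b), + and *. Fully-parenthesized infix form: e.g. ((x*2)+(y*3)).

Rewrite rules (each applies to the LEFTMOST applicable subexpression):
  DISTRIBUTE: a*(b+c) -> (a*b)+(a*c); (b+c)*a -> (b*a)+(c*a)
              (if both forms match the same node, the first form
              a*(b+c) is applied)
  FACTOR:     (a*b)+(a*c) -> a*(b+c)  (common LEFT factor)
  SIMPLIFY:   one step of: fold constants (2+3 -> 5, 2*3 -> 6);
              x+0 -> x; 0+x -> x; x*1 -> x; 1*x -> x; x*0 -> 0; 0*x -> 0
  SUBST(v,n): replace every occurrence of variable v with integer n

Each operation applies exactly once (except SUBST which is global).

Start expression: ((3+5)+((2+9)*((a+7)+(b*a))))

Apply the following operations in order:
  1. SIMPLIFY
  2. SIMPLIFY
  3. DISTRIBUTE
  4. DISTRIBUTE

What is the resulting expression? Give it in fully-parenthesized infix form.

Answer: (8+(((11*a)+(11*7))+(11*(b*a))))

Derivation:
Start: ((3+5)+((2+9)*((a+7)+(b*a))))
Apply SIMPLIFY at L (target: (3+5)): ((3+5)+((2+9)*((a+7)+(b*a)))) -> (8+((2+9)*((a+7)+(b*a))))
Apply SIMPLIFY at RL (target: (2+9)): (8+((2+9)*((a+7)+(b*a)))) -> (8+(11*((a+7)+(b*a))))
Apply DISTRIBUTE at R (target: (11*((a+7)+(b*a)))): (8+(11*((a+7)+(b*a)))) -> (8+((11*(a+7))+(11*(b*a))))
Apply DISTRIBUTE at RL (target: (11*(a+7))): (8+((11*(a+7))+(11*(b*a)))) -> (8+(((11*a)+(11*7))+(11*(b*a))))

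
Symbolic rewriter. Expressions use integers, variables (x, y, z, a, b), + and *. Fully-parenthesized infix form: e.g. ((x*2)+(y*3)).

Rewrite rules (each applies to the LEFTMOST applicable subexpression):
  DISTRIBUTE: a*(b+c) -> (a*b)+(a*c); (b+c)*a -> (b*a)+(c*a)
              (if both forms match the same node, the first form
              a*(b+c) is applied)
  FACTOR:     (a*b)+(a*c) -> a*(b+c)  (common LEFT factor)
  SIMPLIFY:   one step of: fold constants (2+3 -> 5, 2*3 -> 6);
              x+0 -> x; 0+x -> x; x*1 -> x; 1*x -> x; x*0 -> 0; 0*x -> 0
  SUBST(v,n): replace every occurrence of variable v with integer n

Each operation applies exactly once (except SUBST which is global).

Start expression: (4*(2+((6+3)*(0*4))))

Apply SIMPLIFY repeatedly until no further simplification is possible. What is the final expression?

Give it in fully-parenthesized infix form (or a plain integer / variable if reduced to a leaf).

Start: (4*(2+((6+3)*(0*4))))
Step 1: at RRL: (6+3) -> 9; overall: (4*(2+((6+3)*(0*4)))) -> (4*(2+(9*(0*4))))
Step 2: at RRR: (0*4) -> 0; overall: (4*(2+(9*(0*4)))) -> (4*(2+(9*0)))
Step 3: at RR: (9*0) -> 0; overall: (4*(2+(9*0))) -> (4*(2+0))
Step 4: at R: (2+0) -> 2; overall: (4*(2+0)) -> (4*2)
Step 5: at root: (4*2) -> 8; overall: (4*2) -> 8
Fixed point: 8

Answer: 8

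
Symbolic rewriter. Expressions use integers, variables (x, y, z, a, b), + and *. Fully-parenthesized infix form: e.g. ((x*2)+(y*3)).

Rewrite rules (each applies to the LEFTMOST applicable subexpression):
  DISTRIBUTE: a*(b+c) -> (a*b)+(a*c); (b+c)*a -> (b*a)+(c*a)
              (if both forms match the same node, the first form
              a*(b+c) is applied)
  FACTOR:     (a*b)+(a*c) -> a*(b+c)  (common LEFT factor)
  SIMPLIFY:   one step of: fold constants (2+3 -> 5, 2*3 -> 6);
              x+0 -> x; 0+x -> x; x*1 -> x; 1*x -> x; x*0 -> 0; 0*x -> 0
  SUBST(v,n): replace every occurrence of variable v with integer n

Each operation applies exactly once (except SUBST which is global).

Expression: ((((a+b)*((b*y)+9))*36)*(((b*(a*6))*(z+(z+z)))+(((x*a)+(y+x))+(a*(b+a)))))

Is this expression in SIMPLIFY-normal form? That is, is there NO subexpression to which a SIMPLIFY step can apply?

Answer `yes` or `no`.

Answer: yes

Derivation:
Expression: ((((a+b)*((b*y)+9))*36)*(((b*(a*6))*(z+(z+z)))+(((x*a)+(y+x))+(a*(b+a)))))
Scanning for simplifiable subexpressions (pre-order)...
  at root: ((((a+b)*((b*y)+9))*36)*(((b*(a*6))*(z+(z+z)))+(((x*a)+(y+x))+(a*(b+a))))) (not simplifiable)
  at L: (((a+b)*((b*y)+9))*36) (not simplifiable)
  at LL: ((a+b)*((b*y)+9)) (not simplifiable)
  at LLL: (a+b) (not simplifiable)
  at LLR: ((b*y)+9) (not simplifiable)
  at LLRL: (b*y) (not simplifiable)
  at R: (((b*(a*6))*(z+(z+z)))+(((x*a)+(y+x))+(a*(b+a)))) (not simplifiable)
  at RL: ((b*(a*6))*(z+(z+z))) (not simplifiable)
  at RLL: (b*(a*6)) (not simplifiable)
  at RLLR: (a*6) (not simplifiable)
  at RLR: (z+(z+z)) (not simplifiable)
  at RLRR: (z+z) (not simplifiable)
  at RR: (((x*a)+(y+x))+(a*(b+a))) (not simplifiable)
  at RRL: ((x*a)+(y+x)) (not simplifiable)
  at RRLL: (x*a) (not simplifiable)
  at RRLR: (y+x) (not simplifiable)
  at RRR: (a*(b+a)) (not simplifiable)
  at RRRR: (b+a) (not simplifiable)
Result: no simplifiable subexpression found -> normal form.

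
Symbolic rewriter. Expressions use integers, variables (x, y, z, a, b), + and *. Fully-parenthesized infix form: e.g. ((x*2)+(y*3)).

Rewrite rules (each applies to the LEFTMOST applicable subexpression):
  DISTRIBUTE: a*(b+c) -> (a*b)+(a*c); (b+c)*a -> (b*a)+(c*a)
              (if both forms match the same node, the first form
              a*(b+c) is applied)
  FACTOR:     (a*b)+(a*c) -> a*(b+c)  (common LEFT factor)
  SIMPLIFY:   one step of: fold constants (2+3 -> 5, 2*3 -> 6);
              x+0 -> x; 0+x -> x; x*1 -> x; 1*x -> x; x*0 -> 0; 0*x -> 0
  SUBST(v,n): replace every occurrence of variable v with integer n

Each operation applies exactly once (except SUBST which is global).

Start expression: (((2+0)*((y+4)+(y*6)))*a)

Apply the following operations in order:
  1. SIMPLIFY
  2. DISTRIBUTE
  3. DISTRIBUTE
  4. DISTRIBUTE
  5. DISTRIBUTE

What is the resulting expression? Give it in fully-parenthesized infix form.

Start: (((2+0)*((y+4)+(y*6)))*a)
Apply SIMPLIFY at LL (target: (2+0)): (((2+0)*((y+4)+(y*6)))*a) -> ((2*((y+4)+(y*6)))*a)
Apply DISTRIBUTE at L (target: (2*((y+4)+(y*6)))): ((2*((y+4)+(y*6)))*a) -> (((2*(y+4))+(2*(y*6)))*a)
Apply DISTRIBUTE at root (target: (((2*(y+4))+(2*(y*6)))*a)): (((2*(y+4))+(2*(y*6)))*a) -> (((2*(y+4))*a)+((2*(y*6))*a))
Apply DISTRIBUTE at LL (target: (2*(y+4))): (((2*(y+4))*a)+((2*(y*6))*a)) -> ((((2*y)+(2*4))*a)+((2*(y*6))*a))
Apply DISTRIBUTE at L (target: (((2*y)+(2*4))*a)): ((((2*y)+(2*4))*a)+((2*(y*6))*a)) -> ((((2*y)*a)+((2*4)*a))+((2*(y*6))*a))

Answer: ((((2*y)*a)+((2*4)*a))+((2*(y*6))*a))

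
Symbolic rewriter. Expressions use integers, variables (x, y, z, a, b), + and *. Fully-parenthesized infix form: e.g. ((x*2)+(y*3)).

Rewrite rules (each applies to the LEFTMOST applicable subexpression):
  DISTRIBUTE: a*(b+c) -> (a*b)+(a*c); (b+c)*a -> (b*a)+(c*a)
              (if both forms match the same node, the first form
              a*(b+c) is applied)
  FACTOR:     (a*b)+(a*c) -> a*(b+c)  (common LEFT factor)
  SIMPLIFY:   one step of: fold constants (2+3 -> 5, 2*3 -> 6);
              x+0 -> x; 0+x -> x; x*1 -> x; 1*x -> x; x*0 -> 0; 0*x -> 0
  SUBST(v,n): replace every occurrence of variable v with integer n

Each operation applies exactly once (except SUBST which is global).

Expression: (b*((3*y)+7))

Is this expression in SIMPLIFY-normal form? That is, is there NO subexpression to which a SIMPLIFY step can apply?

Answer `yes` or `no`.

Expression: (b*((3*y)+7))
Scanning for simplifiable subexpressions (pre-order)...
  at root: (b*((3*y)+7)) (not simplifiable)
  at R: ((3*y)+7) (not simplifiable)
  at RL: (3*y) (not simplifiable)
Result: no simplifiable subexpression found -> normal form.

Answer: yes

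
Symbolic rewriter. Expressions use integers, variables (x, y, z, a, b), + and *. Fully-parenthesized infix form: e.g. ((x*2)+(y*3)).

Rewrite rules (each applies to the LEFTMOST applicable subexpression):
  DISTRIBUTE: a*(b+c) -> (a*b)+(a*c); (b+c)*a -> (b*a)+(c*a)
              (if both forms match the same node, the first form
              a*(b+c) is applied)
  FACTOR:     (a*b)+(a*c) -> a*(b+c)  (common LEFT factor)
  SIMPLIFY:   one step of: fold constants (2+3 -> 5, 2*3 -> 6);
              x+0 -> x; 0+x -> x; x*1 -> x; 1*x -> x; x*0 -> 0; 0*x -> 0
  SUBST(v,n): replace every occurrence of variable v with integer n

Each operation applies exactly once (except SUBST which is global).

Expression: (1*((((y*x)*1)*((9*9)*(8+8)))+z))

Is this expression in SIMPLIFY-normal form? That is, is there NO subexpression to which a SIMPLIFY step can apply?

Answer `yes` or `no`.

Expression: (1*((((y*x)*1)*((9*9)*(8+8)))+z))
Scanning for simplifiable subexpressions (pre-order)...
  at root: (1*((((y*x)*1)*((9*9)*(8+8)))+z)) (SIMPLIFIABLE)
  at R: ((((y*x)*1)*((9*9)*(8+8)))+z) (not simplifiable)
  at RL: (((y*x)*1)*((9*9)*(8+8))) (not simplifiable)
  at RLL: ((y*x)*1) (SIMPLIFIABLE)
  at RLLL: (y*x) (not simplifiable)
  at RLR: ((9*9)*(8+8)) (not simplifiable)
  at RLRL: (9*9) (SIMPLIFIABLE)
  at RLRR: (8+8) (SIMPLIFIABLE)
Found simplifiable subexpr at path root: (1*((((y*x)*1)*((9*9)*(8+8)))+z))
One SIMPLIFY step would give: ((((y*x)*1)*((9*9)*(8+8)))+z)
-> NOT in normal form.

Answer: no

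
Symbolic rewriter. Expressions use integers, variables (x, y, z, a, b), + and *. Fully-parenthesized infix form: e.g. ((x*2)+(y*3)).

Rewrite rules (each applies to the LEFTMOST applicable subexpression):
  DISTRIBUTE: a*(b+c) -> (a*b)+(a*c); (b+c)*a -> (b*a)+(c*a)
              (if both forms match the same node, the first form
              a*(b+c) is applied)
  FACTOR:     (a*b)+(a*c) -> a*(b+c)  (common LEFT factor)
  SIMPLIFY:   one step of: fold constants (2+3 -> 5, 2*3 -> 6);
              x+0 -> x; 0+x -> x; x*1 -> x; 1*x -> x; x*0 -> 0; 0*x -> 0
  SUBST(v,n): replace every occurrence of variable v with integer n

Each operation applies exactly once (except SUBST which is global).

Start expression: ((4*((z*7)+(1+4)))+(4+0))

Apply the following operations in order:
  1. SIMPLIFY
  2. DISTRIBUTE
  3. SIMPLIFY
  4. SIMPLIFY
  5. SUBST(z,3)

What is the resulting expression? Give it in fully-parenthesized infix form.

Start: ((4*((z*7)+(1+4)))+(4+0))
Apply SIMPLIFY at LRR (target: (1+4)): ((4*((z*7)+(1+4)))+(4+0)) -> ((4*((z*7)+5))+(4+0))
Apply DISTRIBUTE at L (target: (4*((z*7)+5))): ((4*((z*7)+5))+(4+0)) -> (((4*(z*7))+(4*5))+(4+0))
Apply SIMPLIFY at LR (target: (4*5)): (((4*(z*7))+(4*5))+(4+0)) -> (((4*(z*7))+20)+(4+0))
Apply SIMPLIFY at R (target: (4+0)): (((4*(z*7))+20)+(4+0)) -> (((4*(z*7))+20)+4)
Apply SUBST(z,3): (((4*(z*7))+20)+4) -> (((4*(3*7))+20)+4)

Answer: (((4*(3*7))+20)+4)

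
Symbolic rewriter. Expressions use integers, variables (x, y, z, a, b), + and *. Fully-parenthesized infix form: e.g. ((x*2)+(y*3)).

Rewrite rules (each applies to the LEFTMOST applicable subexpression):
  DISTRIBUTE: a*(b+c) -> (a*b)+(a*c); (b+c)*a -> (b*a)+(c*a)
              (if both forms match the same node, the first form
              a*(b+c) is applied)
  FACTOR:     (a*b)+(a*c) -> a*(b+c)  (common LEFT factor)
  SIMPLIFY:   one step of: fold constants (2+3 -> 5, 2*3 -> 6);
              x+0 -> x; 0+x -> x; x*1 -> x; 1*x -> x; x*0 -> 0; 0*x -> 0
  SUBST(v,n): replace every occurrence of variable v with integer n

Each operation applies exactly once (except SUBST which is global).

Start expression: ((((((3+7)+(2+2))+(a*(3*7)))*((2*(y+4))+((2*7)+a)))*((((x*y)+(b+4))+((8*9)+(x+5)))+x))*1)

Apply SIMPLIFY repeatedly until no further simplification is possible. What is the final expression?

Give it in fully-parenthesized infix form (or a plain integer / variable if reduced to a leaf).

Start: ((((((3+7)+(2+2))+(a*(3*7)))*((2*(y+4))+((2*7)+a)))*((((x*y)+(b+4))+((8*9)+(x+5)))+x))*1)
Step 1: at root: ((((((3+7)+(2+2))+(a*(3*7)))*((2*(y+4))+((2*7)+a)))*((((x*y)+(b+4))+((8*9)+(x+5)))+x))*1) -> (((((3+7)+(2+2))+(a*(3*7)))*((2*(y+4))+((2*7)+a)))*((((x*y)+(b+4))+((8*9)+(x+5)))+x)); overall: ((((((3+7)+(2+2))+(a*(3*7)))*((2*(y+4))+((2*7)+a)))*((((x*y)+(b+4))+((8*9)+(x+5)))+x))*1) -> (((((3+7)+(2+2))+(a*(3*7)))*((2*(y+4))+((2*7)+a)))*((((x*y)+(b+4))+((8*9)+(x+5)))+x))
Step 2: at LLLL: (3+7) -> 10; overall: (((((3+7)+(2+2))+(a*(3*7)))*((2*(y+4))+((2*7)+a)))*((((x*y)+(b+4))+((8*9)+(x+5)))+x)) -> ((((10+(2+2))+(a*(3*7)))*((2*(y+4))+((2*7)+a)))*((((x*y)+(b+4))+((8*9)+(x+5)))+x))
Step 3: at LLLR: (2+2) -> 4; overall: ((((10+(2+2))+(a*(3*7)))*((2*(y+4))+((2*7)+a)))*((((x*y)+(b+4))+((8*9)+(x+5)))+x)) -> ((((10+4)+(a*(3*7)))*((2*(y+4))+((2*7)+a)))*((((x*y)+(b+4))+((8*9)+(x+5)))+x))
Step 4: at LLL: (10+4) -> 14; overall: ((((10+4)+(a*(3*7)))*((2*(y+4))+((2*7)+a)))*((((x*y)+(b+4))+((8*9)+(x+5)))+x)) -> (((14+(a*(3*7)))*((2*(y+4))+((2*7)+a)))*((((x*y)+(b+4))+((8*9)+(x+5)))+x))
Step 5: at LLRR: (3*7) -> 21; overall: (((14+(a*(3*7)))*((2*(y+4))+((2*7)+a)))*((((x*y)+(b+4))+((8*9)+(x+5)))+x)) -> (((14+(a*21))*((2*(y+4))+((2*7)+a)))*((((x*y)+(b+4))+((8*9)+(x+5)))+x))
Step 6: at LRRL: (2*7) -> 14; overall: (((14+(a*21))*((2*(y+4))+((2*7)+a)))*((((x*y)+(b+4))+((8*9)+(x+5)))+x)) -> (((14+(a*21))*((2*(y+4))+(14+a)))*((((x*y)+(b+4))+((8*9)+(x+5)))+x))
Step 7: at RLRL: (8*9) -> 72; overall: (((14+(a*21))*((2*(y+4))+(14+a)))*((((x*y)+(b+4))+((8*9)+(x+5)))+x)) -> (((14+(a*21))*((2*(y+4))+(14+a)))*((((x*y)+(b+4))+(72+(x+5)))+x))
Fixed point: (((14+(a*21))*((2*(y+4))+(14+a)))*((((x*y)+(b+4))+(72+(x+5)))+x))

Answer: (((14+(a*21))*((2*(y+4))+(14+a)))*((((x*y)+(b+4))+(72+(x+5)))+x))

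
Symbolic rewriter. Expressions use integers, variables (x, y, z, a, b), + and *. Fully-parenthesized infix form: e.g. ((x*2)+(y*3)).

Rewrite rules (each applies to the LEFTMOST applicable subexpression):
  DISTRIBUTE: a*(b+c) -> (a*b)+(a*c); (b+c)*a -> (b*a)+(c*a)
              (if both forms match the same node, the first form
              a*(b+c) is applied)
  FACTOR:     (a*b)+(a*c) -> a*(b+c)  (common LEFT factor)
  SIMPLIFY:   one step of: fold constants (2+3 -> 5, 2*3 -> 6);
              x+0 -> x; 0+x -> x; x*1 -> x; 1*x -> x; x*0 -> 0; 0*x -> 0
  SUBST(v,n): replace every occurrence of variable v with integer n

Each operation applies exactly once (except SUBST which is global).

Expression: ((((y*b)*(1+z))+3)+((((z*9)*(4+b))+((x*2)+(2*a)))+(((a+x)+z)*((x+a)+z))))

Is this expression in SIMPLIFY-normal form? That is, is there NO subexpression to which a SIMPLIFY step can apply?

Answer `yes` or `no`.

Expression: ((((y*b)*(1+z))+3)+((((z*9)*(4+b))+((x*2)+(2*a)))+(((a+x)+z)*((x+a)+z))))
Scanning for simplifiable subexpressions (pre-order)...
  at root: ((((y*b)*(1+z))+3)+((((z*9)*(4+b))+((x*2)+(2*a)))+(((a+x)+z)*((x+a)+z)))) (not simplifiable)
  at L: (((y*b)*(1+z))+3) (not simplifiable)
  at LL: ((y*b)*(1+z)) (not simplifiable)
  at LLL: (y*b) (not simplifiable)
  at LLR: (1+z) (not simplifiable)
  at R: ((((z*9)*(4+b))+((x*2)+(2*a)))+(((a+x)+z)*((x+a)+z))) (not simplifiable)
  at RL: (((z*9)*(4+b))+((x*2)+(2*a))) (not simplifiable)
  at RLL: ((z*9)*(4+b)) (not simplifiable)
  at RLLL: (z*9) (not simplifiable)
  at RLLR: (4+b) (not simplifiable)
  at RLR: ((x*2)+(2*a)) (not simplifiable)
  at RLRL: (x*2) (not simplifiable)
  at RLRR: (2*a) (not simplifiable)
  at RR: (((a+x)+z)*((x+a)+z)) (not simplifiable)
  at RRL: ((a+x)+z) (not simplifiable)
  at RRLL: (a+x) (not simplifiable)
  at RRR: ((x+a)+z) (not simplifiable)
  at RRRL: (x+a) (not simplifiable)
Result: no simplifiable subexpression found -> normal form.

Answer: yes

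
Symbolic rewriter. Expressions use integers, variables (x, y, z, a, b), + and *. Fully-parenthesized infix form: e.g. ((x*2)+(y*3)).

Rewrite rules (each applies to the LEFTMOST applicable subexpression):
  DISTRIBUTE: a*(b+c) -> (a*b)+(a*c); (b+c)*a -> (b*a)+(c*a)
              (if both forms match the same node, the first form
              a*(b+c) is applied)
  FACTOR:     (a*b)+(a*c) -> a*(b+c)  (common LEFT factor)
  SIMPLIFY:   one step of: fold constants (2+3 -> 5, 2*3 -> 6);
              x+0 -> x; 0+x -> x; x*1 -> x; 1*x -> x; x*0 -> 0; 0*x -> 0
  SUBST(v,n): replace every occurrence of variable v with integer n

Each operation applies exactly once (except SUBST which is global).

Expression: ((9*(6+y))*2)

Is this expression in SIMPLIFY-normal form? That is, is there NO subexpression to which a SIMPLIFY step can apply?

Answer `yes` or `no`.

Answer: yes

Derivation:
Expression: ((9*(6+y))*2)
Scanning for simplifiable subexpressions (pre-order)...
  at root: ((9*(6+y))*2) (not simplifiable)
  at L: (9*(6+y)) (not simplifiable)
  at LR: (6+y) (not simplifiable)
Result: no simplifiable subexpression found -> normal form.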